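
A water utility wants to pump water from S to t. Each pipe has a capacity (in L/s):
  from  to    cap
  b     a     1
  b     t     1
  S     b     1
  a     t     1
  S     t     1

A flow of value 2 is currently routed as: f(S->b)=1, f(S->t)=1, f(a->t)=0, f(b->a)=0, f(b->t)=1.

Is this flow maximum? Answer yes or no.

Yes

Residual reachable from S: {S}; t is not reachable.
Saturated cut: S->b, S->t with total capacity 2 = current flow value. Flow is maximum.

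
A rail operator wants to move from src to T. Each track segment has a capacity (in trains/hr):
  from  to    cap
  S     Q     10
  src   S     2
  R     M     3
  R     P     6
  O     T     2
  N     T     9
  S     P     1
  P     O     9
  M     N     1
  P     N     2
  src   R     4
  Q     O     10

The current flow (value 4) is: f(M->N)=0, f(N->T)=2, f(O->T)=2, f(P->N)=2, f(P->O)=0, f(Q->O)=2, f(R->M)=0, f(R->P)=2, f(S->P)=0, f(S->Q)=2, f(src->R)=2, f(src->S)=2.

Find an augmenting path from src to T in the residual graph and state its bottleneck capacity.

Residual along src->R->M->N->T: src->R: 2, R->M: 3, M->N: 1, N->T: 7.
Bottleneck = min = 1.

src->R->M->N->T, bottleneck 1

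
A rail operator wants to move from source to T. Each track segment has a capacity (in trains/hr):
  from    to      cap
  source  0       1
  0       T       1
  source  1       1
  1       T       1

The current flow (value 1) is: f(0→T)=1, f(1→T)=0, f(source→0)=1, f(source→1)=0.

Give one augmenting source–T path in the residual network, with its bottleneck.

source→1→T, bottleneck 1

Residual along source→1→T: source→1: 1, 1→T: 1.
Bottleneck = min = 1.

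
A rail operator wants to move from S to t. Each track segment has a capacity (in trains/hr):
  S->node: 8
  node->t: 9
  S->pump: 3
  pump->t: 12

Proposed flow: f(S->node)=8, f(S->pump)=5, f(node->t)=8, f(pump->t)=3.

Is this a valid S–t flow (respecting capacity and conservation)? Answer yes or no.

Capacity violated on S->pump: flow 5 > capacity 3.

No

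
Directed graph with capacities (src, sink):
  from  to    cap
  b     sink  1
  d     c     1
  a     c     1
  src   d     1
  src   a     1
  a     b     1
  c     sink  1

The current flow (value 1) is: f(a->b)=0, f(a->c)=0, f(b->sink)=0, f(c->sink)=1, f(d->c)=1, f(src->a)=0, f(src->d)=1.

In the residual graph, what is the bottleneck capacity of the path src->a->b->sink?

1

Residual capacities along the path: src->a: 1, a->b: 1, b->sink: 1.
Minimum is 1.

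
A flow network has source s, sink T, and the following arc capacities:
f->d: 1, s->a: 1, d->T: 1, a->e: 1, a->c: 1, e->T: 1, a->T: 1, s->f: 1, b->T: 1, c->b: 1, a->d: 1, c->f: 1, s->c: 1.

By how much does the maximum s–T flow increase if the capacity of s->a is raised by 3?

Original max flow = 3.
After raising cap(s->a), augmenting paths through that edge carry 1 more unit.
New max flow = 4. Increase = 1.

1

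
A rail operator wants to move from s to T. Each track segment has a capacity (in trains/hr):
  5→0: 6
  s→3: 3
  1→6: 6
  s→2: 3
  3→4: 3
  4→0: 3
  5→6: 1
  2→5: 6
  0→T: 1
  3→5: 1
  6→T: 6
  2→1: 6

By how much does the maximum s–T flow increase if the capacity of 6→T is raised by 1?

0

Original max flow = 5.
Edge 6→T does not cross the min cut (source side {0, 3, 4, s}), so extra capacity there cannot help.
New max flow = 5. Increase = 0.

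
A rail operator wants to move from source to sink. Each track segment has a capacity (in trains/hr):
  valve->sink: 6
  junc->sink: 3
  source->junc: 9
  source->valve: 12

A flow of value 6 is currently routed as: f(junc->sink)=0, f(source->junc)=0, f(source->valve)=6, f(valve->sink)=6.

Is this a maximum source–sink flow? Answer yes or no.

Residual path source->junc->sink has bottleneck 3 > 0.
Pushing 3 along it raises the flow to 9, so the given flow is not maximum.

No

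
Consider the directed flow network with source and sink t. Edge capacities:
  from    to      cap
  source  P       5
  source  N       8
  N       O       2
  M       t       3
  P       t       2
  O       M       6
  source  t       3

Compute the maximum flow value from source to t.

7

Augment source->t: bottleneck 3. Total 3.
Augment source->P->t: bottleneck 2. Total 5.
Augment source->N->O->M->t: bottleneck 2. Total 7.
No augmenting path remains in the residual graph.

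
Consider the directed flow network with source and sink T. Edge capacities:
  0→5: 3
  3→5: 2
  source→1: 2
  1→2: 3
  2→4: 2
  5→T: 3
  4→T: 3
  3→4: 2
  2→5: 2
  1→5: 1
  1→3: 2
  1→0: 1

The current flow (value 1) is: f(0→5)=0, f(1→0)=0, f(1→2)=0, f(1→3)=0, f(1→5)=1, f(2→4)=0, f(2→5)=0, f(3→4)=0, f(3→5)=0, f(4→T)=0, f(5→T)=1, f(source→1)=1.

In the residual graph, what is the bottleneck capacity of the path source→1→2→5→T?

1

Residual capacities along the path: source→1: 1, 1→2: 3, 2→5: 2, 5→T: 2.
Minimum is 1.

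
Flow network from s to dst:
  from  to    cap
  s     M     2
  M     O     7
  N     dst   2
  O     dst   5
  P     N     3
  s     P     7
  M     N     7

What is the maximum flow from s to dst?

4

Augment s->P->N->dst: bottleneck 2. Total 2.
Augment s->M->O->dst: bottleneck 2. Total 4.
No augmenting path remains in the residual graph.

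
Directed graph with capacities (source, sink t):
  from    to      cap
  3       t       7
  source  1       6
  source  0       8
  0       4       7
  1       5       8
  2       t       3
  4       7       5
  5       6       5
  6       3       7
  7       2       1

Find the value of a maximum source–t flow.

Augment source->0->4->7->2->t: bottleneck 1. Total 1.
Augment source->1->5->6->3->t: bottleneck 5. Total 6.
No augmenting path remains in the residual graph.

6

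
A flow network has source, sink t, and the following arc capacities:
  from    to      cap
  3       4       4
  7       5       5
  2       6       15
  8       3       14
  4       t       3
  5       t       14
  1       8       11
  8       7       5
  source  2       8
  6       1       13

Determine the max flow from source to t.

8

Augment source→2→6→1→8→7→5→t: bottleneck 5. Total 5.
Augment source→2→6→1→8→3→4→t: bottleneck 3. Total 8.
No augmenting path remains in the residual graph.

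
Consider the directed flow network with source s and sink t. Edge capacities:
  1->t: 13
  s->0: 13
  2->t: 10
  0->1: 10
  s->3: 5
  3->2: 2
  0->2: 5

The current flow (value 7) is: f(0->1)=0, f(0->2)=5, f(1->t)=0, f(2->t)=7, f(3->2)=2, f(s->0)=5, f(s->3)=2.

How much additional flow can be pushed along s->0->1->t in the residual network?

8

Residual capacities along the path: s->0: 8, 0->1: 10, 1->t: 13.
Minimum is 8.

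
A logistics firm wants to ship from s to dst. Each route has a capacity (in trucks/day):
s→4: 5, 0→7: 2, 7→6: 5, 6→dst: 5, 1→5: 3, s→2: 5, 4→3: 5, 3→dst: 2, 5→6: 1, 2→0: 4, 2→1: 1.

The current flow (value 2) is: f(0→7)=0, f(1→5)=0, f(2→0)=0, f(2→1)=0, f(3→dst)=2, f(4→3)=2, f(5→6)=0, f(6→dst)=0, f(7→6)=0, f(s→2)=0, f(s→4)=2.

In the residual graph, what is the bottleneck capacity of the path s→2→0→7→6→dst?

2

Residual capacities along the path: s→2: 5, 2→0: 4, 0→7: 2, 7→6: 5, 6→dst: 5.
Minimum is 2.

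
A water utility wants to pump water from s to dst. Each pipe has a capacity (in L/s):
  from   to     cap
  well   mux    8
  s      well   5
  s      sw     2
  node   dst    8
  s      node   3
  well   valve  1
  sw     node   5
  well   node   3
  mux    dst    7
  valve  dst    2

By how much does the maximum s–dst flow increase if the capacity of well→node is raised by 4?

0

Original max flow = 10.
Edge well→node does not cross the min cut (source side {s}), so extra capacity there cannot help.
New max flow = 10. Increase = 0.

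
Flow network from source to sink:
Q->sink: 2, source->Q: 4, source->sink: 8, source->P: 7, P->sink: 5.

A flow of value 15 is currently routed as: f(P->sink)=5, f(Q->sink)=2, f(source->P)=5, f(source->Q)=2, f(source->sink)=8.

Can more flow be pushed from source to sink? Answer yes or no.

Residual reachable from source: {P, Q, source}; sink is not reachable.
Saturated cut: source->sink, P->sink, Q->sink with total capacity 15 = current flow value. Flow is maximum.

No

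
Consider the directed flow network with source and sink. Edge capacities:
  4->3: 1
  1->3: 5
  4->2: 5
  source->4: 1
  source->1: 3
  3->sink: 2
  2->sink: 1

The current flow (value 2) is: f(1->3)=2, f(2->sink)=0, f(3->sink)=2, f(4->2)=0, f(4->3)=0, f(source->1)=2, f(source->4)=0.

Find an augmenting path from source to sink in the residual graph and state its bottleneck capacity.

Residual along source->4->2->sink: source->4: 1, 4->2: 5, 2->sink: 1.
Bottleneck = min = 1.

source->4->2->sink, bottleneck 1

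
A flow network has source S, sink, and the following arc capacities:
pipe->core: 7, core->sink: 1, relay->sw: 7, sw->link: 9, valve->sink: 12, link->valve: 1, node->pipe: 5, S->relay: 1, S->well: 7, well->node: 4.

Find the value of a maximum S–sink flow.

Augment S->well->node->pipe->core->sink: bottleneck 1. Total 1.
Augment S->relay->sw->link->valve->sink: bottleneck 1. Total 2.
No augmenting path remains in the residual graph.

2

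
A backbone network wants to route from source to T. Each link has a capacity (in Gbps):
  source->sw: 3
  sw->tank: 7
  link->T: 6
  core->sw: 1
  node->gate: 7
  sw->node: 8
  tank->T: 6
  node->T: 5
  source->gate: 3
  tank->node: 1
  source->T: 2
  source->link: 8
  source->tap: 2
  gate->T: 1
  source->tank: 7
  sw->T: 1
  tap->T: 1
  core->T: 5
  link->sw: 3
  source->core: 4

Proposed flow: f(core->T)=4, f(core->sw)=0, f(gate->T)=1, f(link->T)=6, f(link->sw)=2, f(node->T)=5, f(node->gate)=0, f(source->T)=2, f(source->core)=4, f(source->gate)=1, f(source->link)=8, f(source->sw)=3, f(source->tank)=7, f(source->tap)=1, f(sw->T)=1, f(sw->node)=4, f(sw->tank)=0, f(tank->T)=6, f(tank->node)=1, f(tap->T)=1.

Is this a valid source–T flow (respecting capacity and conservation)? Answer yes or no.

Yes

Every edge has 0 ≤ f(e) ≤ cap(e).
At each intermediate node, inflow equals outflow.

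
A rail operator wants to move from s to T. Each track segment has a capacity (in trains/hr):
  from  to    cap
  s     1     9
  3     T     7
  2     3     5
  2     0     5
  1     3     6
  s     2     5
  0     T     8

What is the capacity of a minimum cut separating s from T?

Max flow = 11 (via 2 augmenting paths).
In the residual at optimum, the set reachable from s is {1, s}.
Cut edges: s→2 (cap 5), 1→3 (cap 6). Sum = 11.

11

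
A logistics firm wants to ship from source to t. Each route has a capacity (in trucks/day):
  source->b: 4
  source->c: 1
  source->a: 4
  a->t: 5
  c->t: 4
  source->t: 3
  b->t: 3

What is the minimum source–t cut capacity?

Max flow = 11 (via 4 augmenting paths).
In the residual at optimum, the set reachable from source is {b, source}.
Cut edges: source->a (cap 4), source->c (cap 1), source->t (cap 3), b->t (cap 3). Sum = 11.

11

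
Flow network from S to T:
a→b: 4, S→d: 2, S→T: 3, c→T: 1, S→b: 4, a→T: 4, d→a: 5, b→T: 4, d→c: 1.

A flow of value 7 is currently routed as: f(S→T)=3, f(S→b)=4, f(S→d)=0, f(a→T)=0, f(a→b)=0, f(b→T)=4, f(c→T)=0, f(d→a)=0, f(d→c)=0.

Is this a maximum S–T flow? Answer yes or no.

Residual path S→d→a→T has bottleneck 2 > 0.
Pushing 2 along it raises the flow to 9, so the given flow is not maximum.

No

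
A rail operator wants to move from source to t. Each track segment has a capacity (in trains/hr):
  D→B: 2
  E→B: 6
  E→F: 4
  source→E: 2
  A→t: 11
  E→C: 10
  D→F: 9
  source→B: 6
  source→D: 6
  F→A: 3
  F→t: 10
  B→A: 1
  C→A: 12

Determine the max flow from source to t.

9

Augment source→D→F→t: bottleneck 6. Total 6.
Augment source→E→F→t: bottleneck 2. Total 8.
Augment source→B→A→t: bottleneck 1. Total 9.
No augmenting path remains in the residual graph.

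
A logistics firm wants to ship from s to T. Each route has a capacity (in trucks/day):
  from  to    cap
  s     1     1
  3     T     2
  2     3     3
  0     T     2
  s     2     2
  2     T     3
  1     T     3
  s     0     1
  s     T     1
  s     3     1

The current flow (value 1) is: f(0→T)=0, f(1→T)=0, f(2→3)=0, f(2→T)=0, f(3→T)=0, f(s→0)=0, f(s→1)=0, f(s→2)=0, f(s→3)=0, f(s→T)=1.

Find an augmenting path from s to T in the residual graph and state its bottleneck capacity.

s→2→T, bottleneck 2

Residual along s→2→T: s→2: 2, 2→T: 3.
Bottleneck = min = 2.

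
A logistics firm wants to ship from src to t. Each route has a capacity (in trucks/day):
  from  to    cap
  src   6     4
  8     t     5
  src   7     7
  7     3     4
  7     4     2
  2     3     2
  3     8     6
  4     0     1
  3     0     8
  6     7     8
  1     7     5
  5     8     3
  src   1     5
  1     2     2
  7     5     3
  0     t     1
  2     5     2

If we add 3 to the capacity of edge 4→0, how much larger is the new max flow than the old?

Original max flow = 6.
Edge 4→0 does not cross the min cut (source side {0, 1, 2, 3, 4, 5, 6, 7, 8, src}), so extra capacity there cannot help.
New max flow = 6. Increase = 0.

0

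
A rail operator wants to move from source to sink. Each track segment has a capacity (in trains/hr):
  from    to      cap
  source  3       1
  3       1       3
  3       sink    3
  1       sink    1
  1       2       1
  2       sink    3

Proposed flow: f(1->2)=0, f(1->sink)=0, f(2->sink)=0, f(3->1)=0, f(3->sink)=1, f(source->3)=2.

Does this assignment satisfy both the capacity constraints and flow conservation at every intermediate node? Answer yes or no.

Capacity violated on source->3: flow 2 > capacity 1.

No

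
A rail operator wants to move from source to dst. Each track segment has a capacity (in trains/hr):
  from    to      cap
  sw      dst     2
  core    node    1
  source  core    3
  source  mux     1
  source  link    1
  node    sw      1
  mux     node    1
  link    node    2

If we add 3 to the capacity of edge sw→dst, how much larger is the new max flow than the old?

Original max flow = 1.
Edge sw→dst does not cross the min cut (source side {core, link, mux, node, source}), so extra capacity there cannot help.
New max flow = 1. Increase = 0.

0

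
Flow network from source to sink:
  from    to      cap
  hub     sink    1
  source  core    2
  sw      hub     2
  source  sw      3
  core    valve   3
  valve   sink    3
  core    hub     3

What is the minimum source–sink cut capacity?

3

Max flow = 3 (via 2 augmenting paths).
In the residual at optimum, the set reachable from source is {hub, source, sw}.
Cut edges: source→core (cap 2), hub→sink (cap 1). Sum = 3.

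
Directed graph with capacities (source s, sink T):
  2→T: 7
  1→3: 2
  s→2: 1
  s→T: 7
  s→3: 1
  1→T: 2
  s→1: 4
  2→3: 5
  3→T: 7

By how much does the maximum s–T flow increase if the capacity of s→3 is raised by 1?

Original max flow = 13.
After raising cap(s→3), augmenting paths through that edge carry 1 more unit.
New max flow = 14. Increase = 1.

1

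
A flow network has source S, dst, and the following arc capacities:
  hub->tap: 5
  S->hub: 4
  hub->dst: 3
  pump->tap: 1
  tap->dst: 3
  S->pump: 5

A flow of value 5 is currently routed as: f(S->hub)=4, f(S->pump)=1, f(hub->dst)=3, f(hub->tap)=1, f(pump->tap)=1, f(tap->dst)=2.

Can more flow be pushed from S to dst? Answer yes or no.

Residual reachable from S: {S, pump}; dst is not reachable.
Saturated cut: S->hub, pump->tap with total capacity 5 = current flow value. Flow is maximum.

No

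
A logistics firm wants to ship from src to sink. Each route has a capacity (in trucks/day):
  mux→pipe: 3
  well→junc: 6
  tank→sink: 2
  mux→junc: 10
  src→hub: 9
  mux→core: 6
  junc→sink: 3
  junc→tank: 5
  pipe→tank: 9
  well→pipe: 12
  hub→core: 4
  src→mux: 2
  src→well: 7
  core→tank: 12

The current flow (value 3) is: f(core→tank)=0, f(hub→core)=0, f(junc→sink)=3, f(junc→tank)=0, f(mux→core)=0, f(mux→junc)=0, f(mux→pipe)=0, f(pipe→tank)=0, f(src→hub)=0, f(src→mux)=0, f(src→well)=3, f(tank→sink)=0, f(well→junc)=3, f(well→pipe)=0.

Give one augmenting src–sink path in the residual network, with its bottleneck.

src→well→junc→tank→sink, bottleneck 2

Residual along src→well→junc→tank→sink: src→well: 4, well→junc: 3, junc→tank: 5, tank→sink: 2.
Bottleneck = min = 2.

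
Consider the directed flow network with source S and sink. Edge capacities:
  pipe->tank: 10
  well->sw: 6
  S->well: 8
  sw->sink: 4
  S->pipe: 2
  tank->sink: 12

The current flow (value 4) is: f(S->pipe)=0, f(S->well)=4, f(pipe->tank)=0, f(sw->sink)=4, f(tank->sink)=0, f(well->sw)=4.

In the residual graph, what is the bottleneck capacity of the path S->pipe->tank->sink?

Residual capacities along the path: S->pipe: 2, pipe->tank: 10, tank->sink: 12.
Minimum is 2.

2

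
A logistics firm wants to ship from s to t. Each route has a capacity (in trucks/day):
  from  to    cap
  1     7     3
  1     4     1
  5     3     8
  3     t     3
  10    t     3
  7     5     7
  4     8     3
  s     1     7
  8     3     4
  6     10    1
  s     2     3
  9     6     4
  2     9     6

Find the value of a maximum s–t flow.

Augment s→1→4→8→3→t: bottleneck 1. Total 1.
Augment s→1→7→5→3→t: bottleneck 2. Total 3.
Augment s→2→9→6→10→t: bottleneck 1. Total 4.
No augmenting path remains in the residual graph.

4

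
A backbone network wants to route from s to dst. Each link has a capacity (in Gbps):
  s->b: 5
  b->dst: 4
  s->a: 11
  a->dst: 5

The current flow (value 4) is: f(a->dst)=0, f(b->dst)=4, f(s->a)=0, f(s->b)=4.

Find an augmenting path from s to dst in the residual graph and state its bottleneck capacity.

s->a->dst, bottleneck 5

Residual along s->a->dst: s->a: 11, a->dst: 5.
Bottleneck = min = 5.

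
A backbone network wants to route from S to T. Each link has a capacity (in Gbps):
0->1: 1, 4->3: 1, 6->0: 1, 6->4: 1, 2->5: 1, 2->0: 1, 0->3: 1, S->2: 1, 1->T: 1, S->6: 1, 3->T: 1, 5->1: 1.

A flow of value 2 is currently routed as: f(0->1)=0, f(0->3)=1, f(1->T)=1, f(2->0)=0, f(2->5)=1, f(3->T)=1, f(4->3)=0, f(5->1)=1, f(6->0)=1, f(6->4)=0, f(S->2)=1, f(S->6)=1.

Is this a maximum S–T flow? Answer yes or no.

Residual reachable from S: {S}; T is not reachable.
Saturated cut: S->2, S->6 with total capacity 2 = current flow value. Flow is maximum.

Yes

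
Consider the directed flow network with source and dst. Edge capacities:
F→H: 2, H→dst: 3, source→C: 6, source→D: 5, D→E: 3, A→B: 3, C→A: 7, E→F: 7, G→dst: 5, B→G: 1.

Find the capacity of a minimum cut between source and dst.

3

Max flow = 3 (via 2 augmenting paths).
In the residual at optimum, the set reachable from source is {A, B, C, D, E, F, source}.
Cut edges: B→G (cap 1), F→H (cap 2). Sum = 3.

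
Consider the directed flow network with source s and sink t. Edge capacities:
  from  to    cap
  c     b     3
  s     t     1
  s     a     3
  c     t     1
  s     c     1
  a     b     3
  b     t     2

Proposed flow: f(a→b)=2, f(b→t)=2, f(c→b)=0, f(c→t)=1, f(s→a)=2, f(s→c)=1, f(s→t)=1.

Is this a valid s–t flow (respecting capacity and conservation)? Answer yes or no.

Yes

Every edge has 0 ≤ f(e) ≤ cap(e).
At each intermediate node, inflow equals outflow.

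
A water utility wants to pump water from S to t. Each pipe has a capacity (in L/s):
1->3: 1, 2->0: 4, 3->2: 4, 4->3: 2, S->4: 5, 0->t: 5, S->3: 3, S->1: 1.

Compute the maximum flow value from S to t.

Augment S->3->2->0->t: bottleneck 3. Total 3.
Augment S->4->3->2->0->t: bottleneck 1. Total 4.
No augmenting path remains in the residual graph.

4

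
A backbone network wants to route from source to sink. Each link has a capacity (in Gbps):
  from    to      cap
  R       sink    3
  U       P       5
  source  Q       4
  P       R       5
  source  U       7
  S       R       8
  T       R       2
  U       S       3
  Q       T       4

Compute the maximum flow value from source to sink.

3

Augment source->U->S->R->sink: bottleneck 3. Total 3.
No augmenting path remains in the residual graph.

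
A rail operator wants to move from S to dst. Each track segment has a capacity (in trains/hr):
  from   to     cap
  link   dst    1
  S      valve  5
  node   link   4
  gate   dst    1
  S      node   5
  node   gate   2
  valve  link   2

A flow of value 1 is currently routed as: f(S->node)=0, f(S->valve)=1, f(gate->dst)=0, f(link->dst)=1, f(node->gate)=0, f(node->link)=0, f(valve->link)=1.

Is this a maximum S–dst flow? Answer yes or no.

No

Residual path S->node->gate->dst has bottleneck 1 > 0.
Pushing 1 along it raises the flow to 2, so the given flow is not maximum.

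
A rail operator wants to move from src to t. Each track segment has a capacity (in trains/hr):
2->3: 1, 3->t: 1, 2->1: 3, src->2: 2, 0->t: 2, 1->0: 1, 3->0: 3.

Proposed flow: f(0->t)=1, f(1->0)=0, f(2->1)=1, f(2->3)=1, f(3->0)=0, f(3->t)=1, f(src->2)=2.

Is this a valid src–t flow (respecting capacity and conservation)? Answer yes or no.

No

Conservation fails at 1: inflow 1 ≠ outflow 0.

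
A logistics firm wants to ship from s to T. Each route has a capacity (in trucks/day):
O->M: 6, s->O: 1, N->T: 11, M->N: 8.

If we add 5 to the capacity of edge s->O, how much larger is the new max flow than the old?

Original max flow = 1.
After raising cap(s->O), augmenting paths through that edge carry 5 more units.
New max flow = 6. Increase = 5.

5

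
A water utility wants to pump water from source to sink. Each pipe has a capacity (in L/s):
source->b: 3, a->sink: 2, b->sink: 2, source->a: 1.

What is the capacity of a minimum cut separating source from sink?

Max flow = 3 (via 2 augmenting paths).
In the residual at optimum, the set reachable from source is {b, source}.
Cut edges: source->a (cap 1), b->sink (cap 2). Sum = 3.

3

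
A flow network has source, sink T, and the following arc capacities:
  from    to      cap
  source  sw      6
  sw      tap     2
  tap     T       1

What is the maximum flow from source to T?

Augment source->sw->tap->T: bottleneck 1. Total 1.
No augmenting path remains in the residual graph.

1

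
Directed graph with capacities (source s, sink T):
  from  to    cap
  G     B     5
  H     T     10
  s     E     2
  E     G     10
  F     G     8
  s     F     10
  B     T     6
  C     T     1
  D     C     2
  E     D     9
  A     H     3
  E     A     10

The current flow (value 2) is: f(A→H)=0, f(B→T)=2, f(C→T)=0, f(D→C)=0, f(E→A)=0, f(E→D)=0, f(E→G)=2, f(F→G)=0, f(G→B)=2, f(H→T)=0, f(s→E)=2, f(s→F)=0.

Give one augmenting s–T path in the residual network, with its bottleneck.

Residual along s→F→G→B→T: s→F: 10, F→G: 8, G→B: 3, B→T: 4.
Bottleneck = min = 3.

s→F→G→B→T, bottleneck 3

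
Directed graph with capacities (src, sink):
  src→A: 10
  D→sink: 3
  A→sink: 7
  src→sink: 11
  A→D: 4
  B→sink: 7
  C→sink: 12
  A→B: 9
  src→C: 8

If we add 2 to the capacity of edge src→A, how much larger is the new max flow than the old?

Original max flow = 29.
After raising cap(src→A), augmenting paths through that edge carry 2 more units.
New max flow = 31. Increase = 2.

2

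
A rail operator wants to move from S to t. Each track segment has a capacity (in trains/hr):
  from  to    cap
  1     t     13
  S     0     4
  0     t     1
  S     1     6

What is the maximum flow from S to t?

7

Augment S→0→t: bottleneck 1. Total 1.
Augment S→1→t: bottleneck 6. Total 7.
No augmenting path remains in the residual graph.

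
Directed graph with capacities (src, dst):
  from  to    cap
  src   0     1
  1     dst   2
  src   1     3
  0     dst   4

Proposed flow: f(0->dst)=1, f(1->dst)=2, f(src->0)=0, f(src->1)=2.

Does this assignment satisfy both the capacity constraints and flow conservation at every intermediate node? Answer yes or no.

Conservation fails at 0: inflow 0 ≠ outflow 1.

No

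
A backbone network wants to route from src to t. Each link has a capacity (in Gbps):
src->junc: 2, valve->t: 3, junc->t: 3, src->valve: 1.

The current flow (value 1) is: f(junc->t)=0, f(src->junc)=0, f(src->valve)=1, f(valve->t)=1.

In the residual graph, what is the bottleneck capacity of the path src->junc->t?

Residual capacities along the path: src->junc: 2, junc->t: 3.
Minimum is 2.

2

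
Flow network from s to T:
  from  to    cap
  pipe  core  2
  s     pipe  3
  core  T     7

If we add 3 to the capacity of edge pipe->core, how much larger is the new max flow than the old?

1

Original max flow = 2.
After raising cap(pipe->core), augmenting paths through that edge carry 1 more unit.
New max flow = 3. Increase = 1.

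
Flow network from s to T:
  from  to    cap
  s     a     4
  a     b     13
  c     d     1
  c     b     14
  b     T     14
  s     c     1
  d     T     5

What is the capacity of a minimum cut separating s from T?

5

Max flow = 5 (via 2 augmenting paths).
In the residual at optimum, the set reachable from s is {s}.
Cut edges: s->a (cap 4), s->c (cap 1). Sum = 5.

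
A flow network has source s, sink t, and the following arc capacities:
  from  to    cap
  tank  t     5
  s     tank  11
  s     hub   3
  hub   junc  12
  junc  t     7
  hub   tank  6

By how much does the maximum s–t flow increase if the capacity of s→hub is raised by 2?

2

Original max flow = 8.
After raising cap(s→hub), augmenting paths through that edge carry 2 more units.
New max flow = 10. Increase = 2.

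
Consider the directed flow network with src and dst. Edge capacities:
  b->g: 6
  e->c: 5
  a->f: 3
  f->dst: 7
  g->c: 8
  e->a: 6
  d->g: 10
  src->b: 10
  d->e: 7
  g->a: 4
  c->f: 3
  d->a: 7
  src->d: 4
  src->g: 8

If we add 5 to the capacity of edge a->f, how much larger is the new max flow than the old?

Original max flow = 6.
After raising cap(a->f), augmenting paths through that edge carry 1 more unit.
New max flow = 7. Increase = 1.

1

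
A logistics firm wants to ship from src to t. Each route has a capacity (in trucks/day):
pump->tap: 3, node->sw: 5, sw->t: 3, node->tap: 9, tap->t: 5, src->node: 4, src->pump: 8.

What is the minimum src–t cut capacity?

7

Max flow = 7 (via 3 augmenting paths).
In the residual at optimum, the set reachable from src is {pump, src}.
Cut edges: src->node (cap 4), pump->tap (cap 3). Sum = 7.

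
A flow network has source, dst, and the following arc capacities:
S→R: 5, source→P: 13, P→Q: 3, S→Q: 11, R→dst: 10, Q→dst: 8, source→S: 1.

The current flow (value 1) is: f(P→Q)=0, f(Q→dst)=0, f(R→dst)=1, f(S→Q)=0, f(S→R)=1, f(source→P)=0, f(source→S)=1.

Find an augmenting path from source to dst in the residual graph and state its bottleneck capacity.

Residual along source→P→Q→dst: source→P: 13, P→Q: 3, Q→dst: 8.
Bottleneck = min = 3.

source→P→Q→dst, bottleneck 3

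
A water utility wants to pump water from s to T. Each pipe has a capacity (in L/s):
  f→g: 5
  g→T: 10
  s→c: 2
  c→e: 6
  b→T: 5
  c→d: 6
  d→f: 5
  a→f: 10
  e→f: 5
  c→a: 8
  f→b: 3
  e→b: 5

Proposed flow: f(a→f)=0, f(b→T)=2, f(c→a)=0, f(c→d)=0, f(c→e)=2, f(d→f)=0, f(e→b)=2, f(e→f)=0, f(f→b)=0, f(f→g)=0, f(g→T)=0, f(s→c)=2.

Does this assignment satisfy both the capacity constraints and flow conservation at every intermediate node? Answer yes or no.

Every edge has 0 ≤ f(e) ≤ cap(e).
At each intermediate node, inflow equals outflow.

Yes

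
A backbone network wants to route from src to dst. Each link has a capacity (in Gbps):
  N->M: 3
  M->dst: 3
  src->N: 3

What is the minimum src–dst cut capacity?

Max flow = 3 (via 1 augmenting path).
In the residual at optimum, the set reachable from src is {src}.
Cut edges: src->N (cap 3). Sum = 3.

3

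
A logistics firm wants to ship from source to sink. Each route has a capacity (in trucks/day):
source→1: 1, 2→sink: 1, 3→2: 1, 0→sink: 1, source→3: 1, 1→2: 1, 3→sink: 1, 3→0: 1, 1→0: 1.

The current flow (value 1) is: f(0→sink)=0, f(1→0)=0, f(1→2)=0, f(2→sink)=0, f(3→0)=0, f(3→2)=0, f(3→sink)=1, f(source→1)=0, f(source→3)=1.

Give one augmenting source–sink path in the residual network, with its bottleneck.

source→1→0→sink, bottleneck 1

Residual along source→1→0→sink: source→1: 1, 1→0: 1, 0→sink: 1.
Bottleneck = min = 1.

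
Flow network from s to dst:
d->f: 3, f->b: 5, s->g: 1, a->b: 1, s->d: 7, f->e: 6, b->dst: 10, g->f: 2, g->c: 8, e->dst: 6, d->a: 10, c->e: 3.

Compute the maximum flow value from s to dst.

5

Augment s->g->c->e->dst: bottleneck 1. Total 1.
Augment s->d->f->e->dst: bottleneck 3. Total 4.
Augment s->d->a->b->dst: bottleneck 1. Total 5.
No augmenting path remains in the residual graph.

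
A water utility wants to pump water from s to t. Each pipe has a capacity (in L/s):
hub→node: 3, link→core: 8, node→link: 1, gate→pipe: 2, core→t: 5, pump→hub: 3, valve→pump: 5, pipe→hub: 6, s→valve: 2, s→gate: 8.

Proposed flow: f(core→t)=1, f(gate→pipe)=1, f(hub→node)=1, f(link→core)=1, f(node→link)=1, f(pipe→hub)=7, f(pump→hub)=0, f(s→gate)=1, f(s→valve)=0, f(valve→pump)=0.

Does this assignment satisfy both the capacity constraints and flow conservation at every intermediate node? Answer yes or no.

No

Capacity violated on pipe→hub: flow 7 > capacity 6.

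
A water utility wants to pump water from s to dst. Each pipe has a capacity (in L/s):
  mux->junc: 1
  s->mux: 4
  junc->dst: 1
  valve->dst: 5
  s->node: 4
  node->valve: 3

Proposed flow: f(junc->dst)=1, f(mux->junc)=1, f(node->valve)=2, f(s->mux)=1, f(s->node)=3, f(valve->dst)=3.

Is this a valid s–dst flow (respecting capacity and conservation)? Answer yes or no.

No

Conservation fails at node: inflow 3 ≠ outflow 2.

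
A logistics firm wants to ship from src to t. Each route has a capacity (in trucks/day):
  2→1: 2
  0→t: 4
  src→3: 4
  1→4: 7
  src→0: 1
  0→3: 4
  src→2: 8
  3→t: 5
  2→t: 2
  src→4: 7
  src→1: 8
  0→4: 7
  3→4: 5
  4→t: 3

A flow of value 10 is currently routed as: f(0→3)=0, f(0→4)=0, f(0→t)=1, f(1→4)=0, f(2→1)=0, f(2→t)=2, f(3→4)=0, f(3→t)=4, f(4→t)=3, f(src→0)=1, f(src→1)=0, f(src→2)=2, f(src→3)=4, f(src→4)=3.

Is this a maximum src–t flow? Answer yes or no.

Residual reachable from src: {1, 2, 4, src}; t is not reachable.
Saturated cut: src→0, src→3, 2→t, 4→t with total capacity 10 = current flow value. Flow is maximum.

Yes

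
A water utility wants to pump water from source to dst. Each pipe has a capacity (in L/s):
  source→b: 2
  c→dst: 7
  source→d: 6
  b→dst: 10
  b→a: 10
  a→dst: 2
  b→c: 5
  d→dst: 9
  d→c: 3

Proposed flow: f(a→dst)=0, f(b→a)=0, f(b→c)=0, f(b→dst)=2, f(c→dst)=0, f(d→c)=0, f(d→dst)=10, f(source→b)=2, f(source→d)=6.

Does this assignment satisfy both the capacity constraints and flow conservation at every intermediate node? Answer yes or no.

No

Capacity violated on d→dst: flow 10 > capacity 9.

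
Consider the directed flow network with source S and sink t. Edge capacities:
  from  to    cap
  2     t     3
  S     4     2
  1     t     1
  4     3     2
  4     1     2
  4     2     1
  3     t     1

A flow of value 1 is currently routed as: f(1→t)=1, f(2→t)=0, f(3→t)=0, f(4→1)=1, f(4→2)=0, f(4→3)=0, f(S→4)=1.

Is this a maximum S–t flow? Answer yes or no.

No

Residual path S→4→3→t has bottleneck 1 > 0.
Pushing 1 along it raises the flow to 2, so the given flow is not maximum.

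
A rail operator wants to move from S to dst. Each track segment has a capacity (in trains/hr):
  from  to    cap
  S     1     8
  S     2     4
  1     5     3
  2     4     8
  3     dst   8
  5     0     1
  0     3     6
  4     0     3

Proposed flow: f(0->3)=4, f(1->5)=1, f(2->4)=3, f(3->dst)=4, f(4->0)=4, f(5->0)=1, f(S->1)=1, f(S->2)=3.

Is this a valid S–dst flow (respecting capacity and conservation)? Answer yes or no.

Capacity violated on 4->0: flow 4 > capacity 3.

No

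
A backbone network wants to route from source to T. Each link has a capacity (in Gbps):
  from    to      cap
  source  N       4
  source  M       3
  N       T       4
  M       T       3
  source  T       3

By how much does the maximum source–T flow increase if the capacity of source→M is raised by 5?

0

Original max flow = 10.
Even with extra capacity on source→M, another cut of capacity 10 remains binding.
New max flow = 10. Increase = 0.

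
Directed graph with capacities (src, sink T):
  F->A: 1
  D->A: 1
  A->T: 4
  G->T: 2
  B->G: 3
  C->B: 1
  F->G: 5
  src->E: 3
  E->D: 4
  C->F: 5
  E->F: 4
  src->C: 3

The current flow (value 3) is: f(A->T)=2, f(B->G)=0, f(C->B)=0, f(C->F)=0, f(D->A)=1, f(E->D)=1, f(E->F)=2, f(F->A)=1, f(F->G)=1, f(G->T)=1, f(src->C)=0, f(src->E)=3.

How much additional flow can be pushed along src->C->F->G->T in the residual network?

Residual capacities along the path: src->C: 3, C->F: 5, F->G: 4, G->T: 1.
Minimum is 1.

1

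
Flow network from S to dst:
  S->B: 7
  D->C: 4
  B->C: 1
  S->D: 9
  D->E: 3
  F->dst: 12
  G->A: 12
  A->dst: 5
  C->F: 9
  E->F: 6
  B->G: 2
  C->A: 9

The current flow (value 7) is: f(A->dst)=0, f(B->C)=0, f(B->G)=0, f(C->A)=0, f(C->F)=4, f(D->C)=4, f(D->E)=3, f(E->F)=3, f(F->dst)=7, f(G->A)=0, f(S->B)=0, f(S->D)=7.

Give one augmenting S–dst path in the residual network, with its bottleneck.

Residual along S->B->C->F->dst: S->B: 7, B->C: 1, C->F: 5, F->dst: 5.
Bottleneck = min = 1.

S->B->C->F->dst, bottleneck 1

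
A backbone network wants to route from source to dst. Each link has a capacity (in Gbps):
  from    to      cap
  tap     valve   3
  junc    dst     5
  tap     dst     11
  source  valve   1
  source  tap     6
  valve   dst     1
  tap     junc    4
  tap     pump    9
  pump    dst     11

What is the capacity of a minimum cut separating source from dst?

7

Max flow = 7 (via 2 augmenting paths).
In the residual at optimum, the set reachable from source is {source}.
Cut edges: source→tap (cap 6), source→valve (cap 1). Sum = 7.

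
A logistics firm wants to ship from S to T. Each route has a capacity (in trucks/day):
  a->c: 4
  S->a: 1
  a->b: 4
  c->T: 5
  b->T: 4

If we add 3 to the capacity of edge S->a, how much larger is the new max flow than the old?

3

Original max flow = 1.
After raising cap(S->a), augmenting paths through that edge carry 3 more units.
New max flow = 4. Increase = 3.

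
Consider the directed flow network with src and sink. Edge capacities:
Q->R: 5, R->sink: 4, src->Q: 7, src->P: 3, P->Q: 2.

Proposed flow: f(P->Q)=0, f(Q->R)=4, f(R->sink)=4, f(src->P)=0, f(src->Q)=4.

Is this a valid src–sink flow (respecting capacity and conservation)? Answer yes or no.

Yes

Every edge has 0 ≤ f(e) ≤ cap(e).
At each intermediate node, inflow equals outflow.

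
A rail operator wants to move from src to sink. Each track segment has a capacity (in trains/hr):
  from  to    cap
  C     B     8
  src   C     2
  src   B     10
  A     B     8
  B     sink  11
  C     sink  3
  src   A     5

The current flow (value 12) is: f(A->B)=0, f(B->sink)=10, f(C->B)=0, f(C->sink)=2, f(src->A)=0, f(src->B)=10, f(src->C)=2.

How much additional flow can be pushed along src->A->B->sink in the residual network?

Residual capacities along the path: src->A: 5, A->B: 8, B->sink: 1.
Minimum is 1.

1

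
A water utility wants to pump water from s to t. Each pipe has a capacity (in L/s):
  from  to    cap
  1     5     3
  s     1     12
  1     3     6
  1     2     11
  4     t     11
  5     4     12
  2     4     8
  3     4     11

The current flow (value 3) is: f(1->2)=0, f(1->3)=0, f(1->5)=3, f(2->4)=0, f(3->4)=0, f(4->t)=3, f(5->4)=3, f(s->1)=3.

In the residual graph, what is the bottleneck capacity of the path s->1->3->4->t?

Residual capacities along the path: s->1: 9, 1->3: 6, 3->4: 11, 4->t: 8.
Minimum is 6.

6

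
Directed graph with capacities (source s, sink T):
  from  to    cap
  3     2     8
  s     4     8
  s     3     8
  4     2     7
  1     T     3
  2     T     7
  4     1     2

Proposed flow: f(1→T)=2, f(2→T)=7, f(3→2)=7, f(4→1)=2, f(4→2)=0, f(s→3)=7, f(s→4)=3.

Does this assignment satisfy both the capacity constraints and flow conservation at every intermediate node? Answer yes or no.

Conservation fails at 4: inflow 3 ≠ outflow 2.

No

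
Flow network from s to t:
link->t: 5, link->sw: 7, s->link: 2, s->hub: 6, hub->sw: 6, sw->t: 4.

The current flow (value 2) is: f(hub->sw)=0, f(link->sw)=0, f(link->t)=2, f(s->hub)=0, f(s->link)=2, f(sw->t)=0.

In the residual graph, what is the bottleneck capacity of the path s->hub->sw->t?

Residual capacities along the path: s->hub: 6, hub->sw: 6, sw->t: 4.
Minimum is 4.

4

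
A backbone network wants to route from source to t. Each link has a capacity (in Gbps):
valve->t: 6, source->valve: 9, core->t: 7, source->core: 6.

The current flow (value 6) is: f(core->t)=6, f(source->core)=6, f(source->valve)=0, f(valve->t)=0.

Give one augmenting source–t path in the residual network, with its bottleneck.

Residual along source->valve->t: source->valve: 9, valve->t: 6.
Bottleneck = min = 6.

source->valve->t, bottleneck 6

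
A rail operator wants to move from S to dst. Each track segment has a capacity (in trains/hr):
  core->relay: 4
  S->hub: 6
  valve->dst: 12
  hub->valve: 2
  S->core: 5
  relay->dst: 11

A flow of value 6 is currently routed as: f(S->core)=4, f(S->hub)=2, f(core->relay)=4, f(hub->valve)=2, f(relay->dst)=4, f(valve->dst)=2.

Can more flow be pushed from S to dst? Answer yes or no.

Residual reachable from S: {S, core, hub}; dst is not reachable.
Saturated cut: core->relay, hub->valve with total capacity 6 = current flow value. Flow is maximum.

No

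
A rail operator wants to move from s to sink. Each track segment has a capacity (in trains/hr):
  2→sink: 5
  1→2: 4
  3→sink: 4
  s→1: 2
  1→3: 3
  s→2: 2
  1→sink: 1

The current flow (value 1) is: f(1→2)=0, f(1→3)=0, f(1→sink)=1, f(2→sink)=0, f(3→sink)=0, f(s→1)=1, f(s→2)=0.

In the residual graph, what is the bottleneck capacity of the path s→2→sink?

2

Residual capacities along the path: s→2: 2, 2→sink: 5.
Minimum is 2.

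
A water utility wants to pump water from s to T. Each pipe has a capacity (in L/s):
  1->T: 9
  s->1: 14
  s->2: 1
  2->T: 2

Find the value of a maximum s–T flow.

Augment s->1->T: bottleneck 9. Total 9.
Augment s->2->T: bottleneck 1. Total 10.
No augmenting path remains in the residual graph.

10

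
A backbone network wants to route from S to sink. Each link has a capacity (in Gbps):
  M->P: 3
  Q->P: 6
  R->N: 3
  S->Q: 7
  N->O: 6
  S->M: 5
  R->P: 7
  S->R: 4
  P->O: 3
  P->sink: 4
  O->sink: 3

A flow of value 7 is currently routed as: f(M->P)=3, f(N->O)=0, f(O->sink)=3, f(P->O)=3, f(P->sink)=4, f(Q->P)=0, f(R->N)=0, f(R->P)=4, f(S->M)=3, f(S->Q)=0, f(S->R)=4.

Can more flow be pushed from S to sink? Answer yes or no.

No

Residual reachable from S: {M, N, O, P, Q, R, S}; sink is not reachable.
Saturated cut: P->sink, O->sink with total capacity 7 = current flow value. Flow is maximum.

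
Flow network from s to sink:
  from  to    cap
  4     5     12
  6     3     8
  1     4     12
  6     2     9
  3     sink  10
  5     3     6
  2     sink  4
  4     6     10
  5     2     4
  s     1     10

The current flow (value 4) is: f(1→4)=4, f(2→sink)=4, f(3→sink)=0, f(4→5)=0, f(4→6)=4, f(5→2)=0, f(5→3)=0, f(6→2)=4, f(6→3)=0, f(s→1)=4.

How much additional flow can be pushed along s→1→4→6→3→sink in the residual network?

6

Residual capacities along the path: s→1: 6, 1→4: 8, 4→6: 6, 6→3: 8, 3→sink: 10.
Minimum is 6.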